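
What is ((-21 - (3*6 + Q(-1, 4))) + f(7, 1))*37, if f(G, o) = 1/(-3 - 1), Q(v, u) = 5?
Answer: -6549/4 ≈ -1637.3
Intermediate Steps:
f(G, o) = -¼ (f(G, o) = 1/(-4) = -¼)
((-21 - (3*6 + Q(-1, 4))) + f(7, 1))*37 = ((-21 - (3*6 + 5)) - ¼)*37 = ((-21 - (18 + 5)) - ¼)*37 = ((-21 - 1*23) - ¼)*37 = ((-21 - 23) - ¼)*37 = (-44 - ¼)*37 = -177/4*37 = -6549/4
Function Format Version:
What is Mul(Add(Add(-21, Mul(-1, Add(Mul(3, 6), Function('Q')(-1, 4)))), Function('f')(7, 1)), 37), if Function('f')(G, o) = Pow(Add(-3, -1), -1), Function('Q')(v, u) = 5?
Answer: Rational(-6549, 4) ≈ -1637.3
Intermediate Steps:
Function('f')(G, o) = Rational(-1, 4) (Function('f')(G, o) = Pow(-4, -1) = Rational(-1, 4))
Mul(Add(Add(-21, Mul(-1, Add(Mul(3, 6), Function('Q')(-1, 4)))), Function('f')(7, 1)), 37) = Mul(Add(Add(-21, Mul(-1, Add(Mul(3, 6), 5))), Rational(-1, 4)), 37) = Mul(Add(Add(-21, Mul(-1, Add(18, 5))), Rational(-1, 4)), 37) = Mul(Add(Add(-21, Mul(-1, 23)), Rational(-1, 4)), 37) = Mul(Add(Add(-21, -23), Rational(-1, 4)), 37) = Mul(Add(-44, Rational(-1, 4)), 37) = Mul(Rational(-177, 4), 37) = Rational(-6549, 4)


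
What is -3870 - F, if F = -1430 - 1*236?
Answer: -2204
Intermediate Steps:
F = -1666 (F = -1430 - 236 = -1666)
-3870 - F = -3870 - 1*(-1666) = -3870 + 1666 = -2204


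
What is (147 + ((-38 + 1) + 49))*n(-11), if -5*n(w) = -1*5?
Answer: 159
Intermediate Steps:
n(w) = 1 (n(w) = -(-1)*5/5 = -⅕*(-5) = 1)
(147 + ((-38 + 1) + 49))*n(-11) = (147 + ((-38 + 1) + 49))*1 = (147 + (-37 + 49))*1 = (147 + 12)*1 = 159*1 = 159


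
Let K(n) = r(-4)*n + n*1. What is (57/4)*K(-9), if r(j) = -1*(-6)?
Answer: -3591/4 ≈ -897.75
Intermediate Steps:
r(j) = 6
K(n) = 7*n (K(n) = 6*n + n*1 = 6*n + n = 7*n)
(57/4)*K(-9) = (57/4)*(7*(-9)) = (57*(¼))*(-63) = (57/4)*(-63) = -3591/4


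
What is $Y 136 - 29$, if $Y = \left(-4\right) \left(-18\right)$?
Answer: $9763$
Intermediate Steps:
$Y = 72$
$Y 136 - 29 = 72 \cdot 136 - 29 = 9792 - 29 = 9763$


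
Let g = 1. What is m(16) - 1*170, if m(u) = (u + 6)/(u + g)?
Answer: -2868/17 ≈ -168.71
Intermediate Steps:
m(u) = (6 + u)/(1 + u) (m(u) = (u + 6)/(u + 1) = (6 + u)/(1 + u))
m(16) - 1*170 = (6 + 16)/(1 + 16) - 1*170 = 22/17 - 170 = -2868/17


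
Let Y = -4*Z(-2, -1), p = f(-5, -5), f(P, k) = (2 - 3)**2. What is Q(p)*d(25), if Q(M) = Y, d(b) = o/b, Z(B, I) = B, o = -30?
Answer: -48/5 ≈ -9.6000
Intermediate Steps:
d(b) = -30/b
f(P, k) = 1 (f(P, k) = (-1)**2 = 1)
p = 1
Y = 8 (Y = -4*(-2) = 8)
Q(M) = 8
Q(p)*d(25) = 8*(-30/25) = 8*(-30*1/25) = 8*(-6/5) = -48/5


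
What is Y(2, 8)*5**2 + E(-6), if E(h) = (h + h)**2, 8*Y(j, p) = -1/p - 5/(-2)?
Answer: 9691/64 ≈ 151.42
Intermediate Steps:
Y(j, p) = 5/16 - 1/(8*p) (Y(j, p) = (-1/p - 5/(-2))/8 = (-1/p - 5*(-1/2))/8 = (-1/p + 5/2)/8 = (5/2 - 1/p)/8 = 5/16 - 1/(8*p))
E(h) = 4*h**2 (E(h) = (2*h)**2 = 4*h**2)
Y(2, 8)*5**2 + E(-6) = ((1/16)*(-2 + 5*8)/8)*5**2 + 4*(-6)**2 = ((1/16)*(1/8)*(-2 + 40))*25 + 4*36 = ((1/16)*(1/8)*38)*25 + 144 = (19/64)*25 + 144 = 475/64 + 144 = 9691/64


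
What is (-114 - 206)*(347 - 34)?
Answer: -100160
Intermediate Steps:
(-114 - 206)*(347 - 34) = -320*313 = -100160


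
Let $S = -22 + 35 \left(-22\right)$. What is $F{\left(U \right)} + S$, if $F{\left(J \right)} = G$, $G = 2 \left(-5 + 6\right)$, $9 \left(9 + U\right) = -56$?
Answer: $-790$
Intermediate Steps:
$U = - \frac{137}{9}$ ($U = -9 + \frac{1}{9} \left(-56\right) = -9 - \frac{56}{9} = - \frac{137}{9} \approx -15.222$)
$S = -792$ ($S = -22 - 770 = -792$)
$G = 2$ ($G = 2 \cdot 1 = 2$)
$F{\left(J \right)} = 2$
$F{\left(U \right)} + S = 2 - 792 = -790$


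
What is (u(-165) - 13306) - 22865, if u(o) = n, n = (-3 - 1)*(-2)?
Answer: -36163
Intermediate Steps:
n = 8 (n = -4*(-2) = 8)
u(o) = 8
(u(-165) - 13306) - 22865 = (8 - 13306) - 22865 = -13298 - 22865 = -36163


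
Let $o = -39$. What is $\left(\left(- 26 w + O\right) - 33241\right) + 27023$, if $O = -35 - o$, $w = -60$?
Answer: $-4654$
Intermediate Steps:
$O = 4$ ($O = -35 - -39 = -35 + 39 = 4$)
$\left(\left(- 26 w + O\right) - 33241\right) + 27023 = \left(\left(\left(-26\right) \left(-60\right) + 4\right) - 33241\right) + 27023 = \left(\left(1560 + 4\right) - 33241\right) + 27023 = \left(1564 - 33241\right) + 27023 = -31677 + 27023 = -4654$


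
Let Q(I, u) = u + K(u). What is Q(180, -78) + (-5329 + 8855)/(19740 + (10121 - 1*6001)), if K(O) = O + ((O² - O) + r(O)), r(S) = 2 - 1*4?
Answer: 71629483/11930 ≈ 6004.1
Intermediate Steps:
r(S) = -2 (r(S) = 2 - 4 = -2)
K(O) = -2 + O² (K(O) = O + ((O² - O) - 2) = O + (-2 + O² - O) = -2 + O²)
Q(I, u) = -2 + u + u² (Q(I, u) = u + (-2 + u²) = -2 + u + u²)
Q(180, -78) + (-5329 + 8855)/(19740 + (10121 - 1*6001)) = (-2 - 78 + (-78)²) + (-5329 + 8855)/(19740 + (10121 - 1*6001)) = (-2 - 78 + 6084) + 3526/(19740 + (10121 - 6001)) = 6004 + 3526/(19740 + 4120) = 6004 + 3526/23860 = 6004 + 3526*(1/23860) = 6004 + 1763/11930 = 71629483/11930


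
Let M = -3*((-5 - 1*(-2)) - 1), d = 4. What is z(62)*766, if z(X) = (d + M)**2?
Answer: 196096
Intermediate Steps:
M = 12 (M = -3*((-5 + 2) - 1) = -3*(-3 - 1) = -3*(-4) = 12)
z(X) = 256 (z(X) = (4 + 12)**2 = 16**2 = 256)
z(62)*766 = 256*766 = 196096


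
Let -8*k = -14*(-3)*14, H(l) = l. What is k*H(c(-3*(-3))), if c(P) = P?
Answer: -1323/2 ≈ -661.50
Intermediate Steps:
k = -147/2 (k = -(-14*(-3))*14/8 = -21*14/4 = -⅛*588 = -147/2 ≈ -73.500)
k*H(c(-3*(-3))) = -(-441)*(-3)/2 = -147/2*9 = -1323/2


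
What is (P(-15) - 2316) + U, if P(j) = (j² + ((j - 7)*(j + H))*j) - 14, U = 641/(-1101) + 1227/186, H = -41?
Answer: -1404762703/68262 ≈ -20579.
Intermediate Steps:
U = 410567/68262 (U = 641*(-1/1101) + 1227*(1/186) = -641/1101 + 409/62 = 410567/68262 ≈ 6.0146)
P(j) = -14 + j² + j*(-41 + j)*(-7 + j) (P(j) = (j² + ((j - 7)*(j - 41))*j) - 14 = (j² + ((-7 + j)*(-41 + j))*j) - 14 = (j² + ((-41 + j)*(-7 + j))*j) - 14 = (j² + j*(-41 + j)*(-7 + j)) - 14 = -14 + j² + j*(-41 + j)*(-7 + j))
(P(-15) - 2316) + U = ((-14 + (-15)³ - 47*(-15)² + 287*(-15)) - 2316) + 410567/68262 = ((-14 - 3375 - 47*225 - 4305) - 2316) + 410567/68262 = ((-14 - 3375 - 10575 - 4305) - 2316) + 410567/68262 = (-18269 - 2316) + 410567/68262 = -20585 + 410567/68262 = -1404762703/68262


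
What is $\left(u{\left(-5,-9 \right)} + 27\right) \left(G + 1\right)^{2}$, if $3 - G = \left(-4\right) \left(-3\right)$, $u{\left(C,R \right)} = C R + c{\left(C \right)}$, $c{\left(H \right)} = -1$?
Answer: $4544$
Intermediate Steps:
$u{\left(C,R \right)} = -1 + C R$ ($u{\left(C,R \right)} = C R - 1 = -1 + C R$)
$G = -9$ ($G = 3 - \left(-4\right) \left(-3\right) = 3 - 12 = -9$)
$\left(u{\left(-5,-9 \right)} + 27\right) \left(G + 1\right)^{2} = \left(\left(-1 - -45\right) + 27\right) \left(-9 + 1\right)^{2} = \left(\left(-1 + 45\right) + 27\right) \left(-8\right)^{2} = \left(44 + 27\right) 64 = 71 \cdot 64 = 4544$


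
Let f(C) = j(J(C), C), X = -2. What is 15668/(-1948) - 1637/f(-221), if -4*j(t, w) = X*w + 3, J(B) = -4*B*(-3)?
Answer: 1445811/216715 ≈ 6.6715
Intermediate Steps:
J(B) = 12*B
j(t, w) = -¾ + w/2 (j(t, w) = -(-2*w + 3)/4 = -(3 - 2*w)/4 = -¾ + w/2)
f(C) = -¾ + C/2
15668/(-1948) - 1637/f(-221) = 15668/(-1948) - 1637/(-¾ + (½)*(-221)) = 15668*(-1/1948) - 1637/(-¾ - 221/2) = -3917/487 - 1637/(-445/4) = -3917/487 - 1637*(-4/445) = -3917/487 + 6548/445 = 1445811/216715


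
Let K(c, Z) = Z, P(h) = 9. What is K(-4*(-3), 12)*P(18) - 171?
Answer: -63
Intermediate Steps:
K(-4*(-3), 12)*P(18) - 171 = 12*9 - 171 = 108 - 171 = -63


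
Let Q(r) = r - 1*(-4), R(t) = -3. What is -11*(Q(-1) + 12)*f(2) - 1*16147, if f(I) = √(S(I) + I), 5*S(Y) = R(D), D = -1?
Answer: -16147 - 33*√35 ≈ -16342.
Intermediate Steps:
Q(r) = 4 + r (Q(r) = r + 4 = 4 + r)
S(Y) = -⅗ (S(Y) = (⅕)*(-3) = -⅗)
f(I) = √(-⅗ + I)
-11*(Q(-1) + 12)*f(2) - 1*16147 = -11*((4 - 1) + 12)*√(-15 + 25*2)/5 - 1*16147 = -11*(3 + 12)*√(-15 + 50)/5 - 16147 = -165*√35/5 - 16147 = -33*√35 - 16147 = -16147 - 33*√35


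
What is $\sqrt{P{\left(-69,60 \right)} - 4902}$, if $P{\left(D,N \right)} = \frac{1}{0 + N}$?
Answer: $\frac{i \sqrt{4411785}}{30} \approx 70.014 i$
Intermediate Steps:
$P{\left(D,N \right)} = \frac{1}{N}$
$\sqrt{P{\left(-69,60 \right)} - 4902} = \sqrt{\frac{1}{60} - 4902} = \sqrt{- \frac{294119}{60}} = \frac{i \sqrt{4411785}}{30}$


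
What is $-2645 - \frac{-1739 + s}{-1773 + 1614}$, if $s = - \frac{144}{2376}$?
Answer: $- \frac{13935704}{5247} \approx -2655.9$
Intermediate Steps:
$s = - \frac{2}{33}$ ($s = \left(-144\right) \frac{1}{2376} = - \frac{2}{33} \approx -0.060606$)
$-2645 - \frac{-1739 + s}{-1773 + 1614} = -2645 - \frac{-1739 - \frac{2}{33}}{-1773 + 1614} = -2645 - - \frac{57389}{33 \left(-159\right)} = -2645 - \left(- \frac{57389}{33}\right) \left(- \frac{1}{159}\right) = -2645 - \frac{57389}{5247} = - \frac{13935704}{5247}$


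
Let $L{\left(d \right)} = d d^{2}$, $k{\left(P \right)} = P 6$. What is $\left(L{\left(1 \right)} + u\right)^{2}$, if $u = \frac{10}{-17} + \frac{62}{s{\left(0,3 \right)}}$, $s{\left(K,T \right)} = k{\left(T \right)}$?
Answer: $\frac{348100}{23409} \approx 14.87$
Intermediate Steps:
$k{\left(P \right)} = 6 P$
$s{\left(K,T \right)} = 6 T$
$L{\left(d \right)} = d^{3}$
$u = \frac{437}{153}$ ($u = \frac{10}{-17} + \frac{62}{6 \cdot 3} = 10 \left(- \frac{1}{17}\right) + \frac{62}{18} = - \frac{10}{17} + 62 \cdot \frac{1}{18} = - \frac{10}{17} + \frac{31}{9} = \frac{437}{153} \approx 2.8562$)
$\left(L{\left(1 \right)} + u\right)^{2} = \left(1^{3} + \frac{437}{153}\right)^{2} = \left(1 + \frac{437}{153}\right)^{2} = \left(\frac{590}{153}\right)^{2} = \frac{348100}{23409}$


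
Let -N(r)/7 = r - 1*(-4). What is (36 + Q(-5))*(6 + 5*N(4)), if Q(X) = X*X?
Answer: -16714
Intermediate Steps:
Q(X) = X**2
N(r) = -28 - 7*r (N(r) = -7*(r - 1*(-4)) = -7*(r + 4) = -7*(4 + r) = -28 - 7*r)
(36 + Q(-5))*(6 + 5*N(4)) = (36 + (-5)**2)*(6 + 5*(-28 - 7*4)) = (36 + 25)*(6 + 5*(-28 - 28)) = 61*(6 + 5*(-56)) = 61*(6 - 280) = 61*(-274) = -16714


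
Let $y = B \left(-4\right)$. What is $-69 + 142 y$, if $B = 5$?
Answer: $-2909$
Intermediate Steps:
$y = -20$ ($y = 5 \left(-4\right) = -20$)
$-69 + 142 y = -69 + 142 \left(-20\right) = -69 - 2840 = -2909$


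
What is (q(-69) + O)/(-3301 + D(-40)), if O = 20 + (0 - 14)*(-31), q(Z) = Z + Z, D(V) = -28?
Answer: -316/3329 ≈ -0.094923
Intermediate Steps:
q(Z) = 2*Z
O = 454 (O = 20 - 14*(-31) = 20 + 434 = 454)
(q(-69) + O)/(-3301 + D(-40)) = (2*(-69) + 454)/(-3301 - 28) = (-138 + 454)/(-3329) = 316*(-1/3329) = -316/3329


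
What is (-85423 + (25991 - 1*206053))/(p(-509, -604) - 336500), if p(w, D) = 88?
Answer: 265485/336412 ≈ 0.78917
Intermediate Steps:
(-85423 + (25991 - 1*206053))/(p(-509, -604) - 336500) = (-85423 + (25991 - 1*206053))/(88 - 336500) = (-85423 + (25991 - 206053))/(-336412) = (-85423 - 180062)*(-1/336412) = -265485*(-1/336412) = 265485/336412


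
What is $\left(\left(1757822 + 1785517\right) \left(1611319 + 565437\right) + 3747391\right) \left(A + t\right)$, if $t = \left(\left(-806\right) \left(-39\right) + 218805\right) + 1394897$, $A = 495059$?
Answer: $16507298728638756625$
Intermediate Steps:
$t = 1645136$ ($t = \left(31434 + 218805\right) + 1394897 = 250239 + 1394897 = 1645136$)
$\left(\left(1757822 + 1785517\right) \left(1611319 + 565437\right) + 3747391\right) \left(A + t\right) = \left(\left(1757822 + 1785517\right) \left(1611319 + 565437\right) + 3747391\right) \left(495059 + 1645136\right) = \left(3543339 \cdot 2176756 + 3747391\right) 2140195 = \left(7712984428284 + 3747391\right) 2140195 = 7712988175675 \cdot 2140195 = 16507298728638756625$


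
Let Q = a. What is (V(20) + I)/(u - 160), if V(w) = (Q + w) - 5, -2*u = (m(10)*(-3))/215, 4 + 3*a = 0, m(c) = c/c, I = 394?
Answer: -525890/206391 ≈ -2.5480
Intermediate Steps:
m(c) = 1
a = -4/3 (a = -4/3 + (⅓)*0 = -4/3 + 0 = -4/3 ≈ -1.3333)
Q = -4/3 ≈ -1.3333
u = 3/430 (u = -1*(-3)/(2*215) = -(-3)/(2*215) = -½*(-3/215) = 3/430 ≈ 0.0069767)
V(w) = -19/3 + w (V(w) = (-4/3 + w) - 5 = -19/3 + w)
(V(20) + I)/(u - 160) = ((-19/3 + 20) + 394)/(3/430 - 160) = (41/3 + 394)/(-68797/430) = (1223/3)*(-430/68797) = -525890/206391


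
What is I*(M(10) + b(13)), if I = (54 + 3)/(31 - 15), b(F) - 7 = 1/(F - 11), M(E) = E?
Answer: 1995/32 ≈ 62.344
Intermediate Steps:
b(F) = 7 + 1/(-11 + F) (b(F) = 7 + 1/(F - 11) = 7 + 1/(-11 + F))
I = 57/16 ≈ 3.5625
I*(M(10) + b(13)) = 57*(10 + (-76 + 7*13)/(-11 + 13))/16 = 57*(10 + (-76 + 91)/2)/16 = 57*(10 + (½)*15)/16 = 57*(10 + 15/2)/16 = (57/16)*(35/2) = 1995/32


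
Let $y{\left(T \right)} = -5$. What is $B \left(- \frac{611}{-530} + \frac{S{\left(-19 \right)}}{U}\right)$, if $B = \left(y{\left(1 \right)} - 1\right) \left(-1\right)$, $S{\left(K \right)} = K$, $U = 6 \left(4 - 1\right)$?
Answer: $\frac{464}{795} \approx 0.58365$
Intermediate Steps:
$U = 18$ ($U = 6 \cdot 3 = 18$)
$B = 6$ ($B = \left(-5 - 1\right) \left(-1\right) = \left(-6\right) \left(-1\right) = 6$)
$B \left(- \frac{611}{-530} + \frac{S{\left(-19 \right)}}{U}\right) = 6 \left(- \frac{611}{-530} - \frac{19}{18}\right) = 6 \left(\left(-611\right) \left(- \frac{1}{530}\right) - \frac{19}{18}\right) = 6 \left(\frac{611}{530} - \frac{19}{18}\right) = 6 \cdot \frac{232}{2385} = \frac{464}{795}$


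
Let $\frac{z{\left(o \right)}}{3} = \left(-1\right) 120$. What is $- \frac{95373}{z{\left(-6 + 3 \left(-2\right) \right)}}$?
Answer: $\frac{10597}{40} \approx 264.92$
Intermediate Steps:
$z{\left(o \right)} = -360$ ($z{\left(o \right)} = 3 \left(\left(-1\right) 120\right) = 3 \left(-120\right) = -360$)
$- \frac{95373}{z{\left(-6 + 3 \left(-2\right) \right)}} = - \frac{95373}{-360} = \left(-95373\right) \left(- \frac{1}{360}\right) = \frac{10597}{40}$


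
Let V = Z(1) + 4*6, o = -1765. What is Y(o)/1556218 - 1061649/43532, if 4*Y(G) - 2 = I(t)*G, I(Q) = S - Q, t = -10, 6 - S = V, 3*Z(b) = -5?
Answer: -4956106823743/203235845928 ≈ -24.386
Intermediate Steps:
Z(b) = -5/3 (Z(b) = (1/3)*(-5) = -5/3)
V = 67/3 (V = -5/3 + 4*6 = -5/3 + 24 = 67/3 ≈ 22.333)
S = -49/3 (S = 6 - 1*67/3 = 6 - 67/3 = -49/3 ≈ -16.333)
I(Q) = -49/3 - Q
Y(G) = 1/2 - 19*G/12 (Y(G) = 1/2 + ((-49/3 - 1*(-10))*G)/4 = 1/2 + ((-49/3 + 10)*G)/4 = 1/2 + (-19*G/3)/4 = 1/2 - 19*G/12)
Y(o)/1556218 - 1061649/43532 = (1/2 - 19/12*(-1765))/1556218 - 1061649/43532 = (1/2 + 33535/12)*(1/1556218) - 1061649*1/43532 = (33541/12)*(1/1556218) - 1061649/43532 = 33541/18674616 - 1061649/43532 = -4956106823743/203235845928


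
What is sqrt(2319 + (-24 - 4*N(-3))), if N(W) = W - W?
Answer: 3*sqrt(255) ≈ 47.906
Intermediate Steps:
N(W) = 0
sqrt(2319 + (-24 - 4*N(-3))) = sqrt(2319 + (-24 - 4*0)) = sqrt(2319 + (-24 + 0)) = sqrt(2319 - 24) = sqrt(2295) = 3*sqrt(255)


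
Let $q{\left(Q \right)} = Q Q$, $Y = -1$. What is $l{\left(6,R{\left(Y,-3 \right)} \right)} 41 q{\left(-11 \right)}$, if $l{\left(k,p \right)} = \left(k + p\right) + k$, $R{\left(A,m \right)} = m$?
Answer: $44649$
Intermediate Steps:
$l{\left(k,p \right)} = p + 2 k$
$q{\left(Q \right)} = Q^{2}$
$l{\left(6,R{\left(Y,-3 \right)} \right)} 41 q{\left(-11 \right)} = \left(-3 + 2 \cdot 6\right) 41 \left(-11\right)^{2} = \left(-3 + 12\right) 41 \cdot 121 = 9 \cdot 41 \cdot 121 = 369 \cdot 121 = 44649$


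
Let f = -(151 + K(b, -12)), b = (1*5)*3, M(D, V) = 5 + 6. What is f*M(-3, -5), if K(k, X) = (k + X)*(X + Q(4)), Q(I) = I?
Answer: -1397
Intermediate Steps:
M(D, V) = 11
b = 15 (b = 5*3 = 15)
K(k, X) = (4 + X)*(X + k) (K(k, X) = (k + X)*(X + 4) = (X + k)*(4 + X) = (4 + X)*(X + k))
f = -127 (f = -(151 + ((-12)² + 4*(-12) + 4*15 - 12*15)) = -(151 + (144 - 48 + 60 - 180)) = -(151 - 24) = -1*127 = -127)
f*M(-3, -5) = -127*11 = -1397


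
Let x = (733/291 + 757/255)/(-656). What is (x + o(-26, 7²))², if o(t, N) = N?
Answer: 157984827861140809/65822067086400 ≈ 2400.2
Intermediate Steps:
x = -67867/8113080 (x = (733*(1/291) + 757*(1/255))*(-1/656) = (733/291 + 757/255)*(-1/656) = (135734/24735)*(-1/656) = -67867/8113080 ≈ -0.0083651)
(x + o(-26, 7²))² = (-67867/8113080 + 7²)² = (-67867/8113080 + 49)² = (397473053/8113080)² = 157984827861140809/65822067086400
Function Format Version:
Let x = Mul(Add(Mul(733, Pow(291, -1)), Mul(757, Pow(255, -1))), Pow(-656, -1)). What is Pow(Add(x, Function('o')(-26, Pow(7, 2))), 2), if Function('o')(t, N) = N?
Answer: Rational(157984827861140809, 65822067086400) ≈ 2400.2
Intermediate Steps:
x = Rational(-67867, 8113080) (x = Mul(Add(Mul(733, Rational(1, 291)), Mul(757, Rational(1, 255))), Rational(-1, 656)) = Mul(Add(Rational(733, 291), Rational(757, 255)), Rational(-1, 656)) = Mul(Rational(135734, 24735), Rational(-1, 656)) = Rational(-67867, 8113080) ≈ -0.0083651)
Pow(Add(x, Function('o')(-26, Pow(7, 2))), 2) = Pow(Add(Rational(-67867, 8113080), Pow(7, 2)), 2) = Pow(Add(Rational(-67867, 8113080), 49), 2) = Pow(Rational(397473053, 8113080), 2) = Rational(157984827861140809, 65822067086400)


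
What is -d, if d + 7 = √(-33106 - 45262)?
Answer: 7 - 4*I*√4898 ≈ 7.0 - 279.94*I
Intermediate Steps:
d = -7 + 4*I*√4898 (d = -7 + √(-33106 - 45262) = -7 + √(-78368) = -7 + 4*I*√4898 ≈ -7.0 + 279.94*I)
-d = -(-7 + 4*I*√4898) = 7 - 4*I*√4898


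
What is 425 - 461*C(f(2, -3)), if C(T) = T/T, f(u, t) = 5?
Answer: -36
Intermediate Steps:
C(T) = 1
425 - 461*C(f(2, -3)) = 425 - 461*1 = 425 - 461 = -36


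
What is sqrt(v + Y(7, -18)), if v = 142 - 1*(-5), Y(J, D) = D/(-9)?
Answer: sqrt(149) ≈ 12.207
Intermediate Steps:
Y(J, D) = -D/9 (Y(J, D) = D*(-1/9) = -D/9)
v = 147 (v = 142 + 5 = 147)
sqrt(v + Y(7, -18)) = sqrt(147 - 1/9*(-18)) = sqrt(147 + 2) = sqrt(149)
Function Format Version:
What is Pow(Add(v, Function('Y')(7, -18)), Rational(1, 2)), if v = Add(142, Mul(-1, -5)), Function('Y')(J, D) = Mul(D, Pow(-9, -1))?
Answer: Pow(149, Rational(1, 2)) ≈ 12.207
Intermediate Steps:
Function('Y')(J, D) = Mul(Rational(-1, 9), D) (Function('Y')(J, D) = Mul(D, Rational(-1, 9)) = Mul(Rational(-1, 9), D))
v = 147 (v = Add(142, 5) = 147)
Pow(Add(v, Function('Y')(7, -18)), Rational(1, 2)) = Pow(Add(147, Mul(Rational(-1, 9), -18)), Rational(1, 2)) = Pow(Add(147, 2), Rational(1, 2)) = Pow(149, Rational(1, 2))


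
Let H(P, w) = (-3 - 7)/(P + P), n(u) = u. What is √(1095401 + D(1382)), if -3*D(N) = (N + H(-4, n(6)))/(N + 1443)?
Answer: √12588455956413/3390 ≈ 1046.6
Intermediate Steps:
H(P, w) = -5/P (H(P, w) = -10*1/(2*P) = -5/P)
D(N) = -(5/4 + N)/(3*(1443 + N)) (D(N) = -(N - 5/(-4))/(3*(N + 1443)) = -(N - 5*(-¼))/(3*(1443 + N)) = -(N + 5/4)/(3*(1443 + N)) = -(5/4 + N)/(3*(1443 + N)))
√(1095401 + D(1382)) = √(1095401 + (-5 - 4*1382)/(12*(1443 + 1382))) = √(1095401 + (1/12)*(-5 - 5528)/2825) = √(1095401 + (1/12)*(1/2825)*(-5533)) = √(1095401 - 5533/33900) = √(37134088367/33900) = √12588455956413/3390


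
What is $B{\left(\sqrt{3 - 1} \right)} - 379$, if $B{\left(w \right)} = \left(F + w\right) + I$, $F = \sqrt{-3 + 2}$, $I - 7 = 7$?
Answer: $-365 + i + \sqrt{2} \approx -363.59 + 1.0 i$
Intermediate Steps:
$I = 14$ ($I = 7 + 7 = 14$)
$F = i$ ($F = \sqrt{-1} = i \approx 1.0 i$)
$B{\left(w \right)} = 14 + i + w$ ($B{\left(w \right)} = \left(i + w\right) + 14 = 14 + i + w$)
$B{\left(\sqrt{3 - 1} \right)} - 379 = \left(14 + i + \sqrt{3 - 1}\right) - 379 = \left(14 + i + \sqrt{2}\right) - 379 = -365 + i + \sqrt{2}$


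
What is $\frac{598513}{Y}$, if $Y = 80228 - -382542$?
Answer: $\frac{598513}{462770} \approx 1.2933$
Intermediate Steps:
$Y = 462770$ ($Y = 80228 + 382542 = 462770$)
$\frac{598513}{Y} = \frac{598513}{462770}$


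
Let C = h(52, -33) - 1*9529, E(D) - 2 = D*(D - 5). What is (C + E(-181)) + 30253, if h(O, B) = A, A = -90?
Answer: 54302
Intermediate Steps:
h(O, B) = -90
E(D) = 2 + D*(-5 + D) (E(D) = 2 + D*(D - 5) = 2 + D*(-5 + D))
C = -9619 (C = -90 - 1*9529 = -90 - 9529 = -9619)
(C + E(-181)) + 30253 = (-9619 + (2 + (-181)² - 5*(-181))) + 30253 = (-9619 + (2 + 32761 + 905)) + 30253 = (-9619 + 33668) + 30253 = 24049 + 30253 = 54302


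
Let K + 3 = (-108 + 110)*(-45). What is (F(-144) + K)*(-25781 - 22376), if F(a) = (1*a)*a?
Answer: -994104951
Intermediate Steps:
F(a) = a² (F(a) = a*a = a²)
K = -93 (K = -3 + (-108 + 110)*(-45) = -3 + 2*(-45) = -3 - 90 = -93)
(F(-144) + K)*(-25781 - 22376) = ((-144)² - 93)*(-25781 - 22376) = (20736 - 93)*(-48157) = 20643*(-48157) = -994104951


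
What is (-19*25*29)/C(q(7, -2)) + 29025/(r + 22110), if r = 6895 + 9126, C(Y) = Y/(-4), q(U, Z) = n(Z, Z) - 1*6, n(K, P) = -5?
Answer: -2100698825/419441 ≈ -5008.3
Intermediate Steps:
q(U, Z) = -11 (q(U, Z) = -5 - 1*6 = -5 - 6 = -11)
C(Y) = -Y/4 (C(Y) = Y*(-1/4) = -Y/4)
r = 16021
(-19*25*29)/C(q(7, -2)) + 29025/(r + 22110) = (-19*25*29)/((-1/4*(-11))) + 29025/(16021 + 22110) = (-475*29)/(11/4) + 29025/38131 = -13775*4/11 + 29025*(1/38131) = -55100/11 + 29025/38131 = -2100698825/419441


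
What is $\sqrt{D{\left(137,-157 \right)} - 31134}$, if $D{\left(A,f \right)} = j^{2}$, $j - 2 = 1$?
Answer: $5 i \sqrt{1245} \approx 176.42 i$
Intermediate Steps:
$j = 3$ ($j = 2 + 1 = 3$)
$D{\left(A,f \right)} = 9$ ($D{\left(A,f \right)} = 3^{2} = 9$)
$\sqrt{D{\left(137,-157 \right)} - 31134} = \sqrt{9 - 31134} = \sqrt{-31125} = 5 i \sqrt{1245}$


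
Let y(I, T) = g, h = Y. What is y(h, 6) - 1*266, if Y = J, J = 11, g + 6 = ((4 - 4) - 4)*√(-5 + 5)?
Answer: -272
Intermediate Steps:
g = -6 (g = -6 + ((4 - 4) - 4)*√(-5 + 5) = -6 + (0 - 4)*√0 = -6 - 4*0 = -6 + 0 = -6)
Y = 11
h = 11
y(I, T) = -6
y(h, 6) - 1*266 = -6 - 1*266 = -6 - 266 = -272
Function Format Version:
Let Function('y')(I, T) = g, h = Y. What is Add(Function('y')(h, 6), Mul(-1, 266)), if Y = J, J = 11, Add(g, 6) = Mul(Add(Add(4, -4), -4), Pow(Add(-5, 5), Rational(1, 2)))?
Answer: -272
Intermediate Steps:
g = -6 (g = Add(-6, Mul(Add(Add(4, -4), -4), Pow(Add(-5, 5), Rational(1, 2)))) = Add(-6, Mul(Add(0, -4), Pow(0, Rational(1, 2)))) = Add(-6, Mul(-4, 0)) = Add(-6, 0) = -6)
Y = 11
h = 11
Function('y')(I, T) = -6
Add(Function('y')(h, 6), Mul(-1, 266)) = Add(-6, Mul(-1, 266)) = Add(-6, -266) = -272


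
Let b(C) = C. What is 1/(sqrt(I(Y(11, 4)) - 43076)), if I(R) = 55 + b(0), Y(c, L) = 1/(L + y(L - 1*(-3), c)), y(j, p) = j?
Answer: -I*sqrt(43021)/43021 ≈ -0.0048212*I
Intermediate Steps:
Y(c, L) = 1/(3 + 2*L) (Y(c, L) = 1/(L + (L - 1*(-3))) = 1/(L + (L + 3)) = 1/(L + (3 + L)) = 1/(3 + 2*L))
I(R) = 55 (I(R) = 55 + 0 = 55)
1/(sqrt(I(Y(11, 4)) - 43076)) = 1/(sqrt(55 - 43076)) = 1/(sqrt(-43021)) = 1/(I*sqrt(43021)) = -I*sqrt(43021)/43021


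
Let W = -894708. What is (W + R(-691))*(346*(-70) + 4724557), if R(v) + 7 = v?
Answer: -4208709951822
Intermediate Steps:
R(v) = -7 + v
(W + R(-691))*(346*(-70) + 4724557) = (-894708 + (-7 - 691))*(346*(-70) + 4724557) = (-894708 - 698)*(-24220 + 4724557) = -895406*4700337 = -4208709951822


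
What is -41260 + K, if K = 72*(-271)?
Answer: -60772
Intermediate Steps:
K = -19512
-41260 + K = -41260 - 19512 = -60772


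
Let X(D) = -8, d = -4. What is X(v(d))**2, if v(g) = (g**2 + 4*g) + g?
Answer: 64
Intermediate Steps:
v(g) = g**2 + 5*g
X(v(d))**2 = (-8)**2 = 64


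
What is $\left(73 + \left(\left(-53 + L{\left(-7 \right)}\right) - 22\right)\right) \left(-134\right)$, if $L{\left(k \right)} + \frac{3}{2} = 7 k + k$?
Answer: $7973$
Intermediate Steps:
$L{\left(k \right)} = - \frac{3}{2} + 8 k$ ($L{\left(k \right)} = - \frac{3}{2} + \left(7 k + k\right) = - \frac{3}{2} + 8 k$)
$\left(73 + \left(\left(-53 + L{\left(-7 \right)}\right) - 22\right)\right) \left(-134\right) = \left(73 + \left(\left(-53 + \left(- \frac{3}{2} + 8 \left(-7\right)\right)\right) - 22\right)\right) \left(-134\right) = \left(73 - \frac{265}{2}\right) \left(-134\right) = \left(- \frac{119}{2}\right) \left(-134\right) = 7973$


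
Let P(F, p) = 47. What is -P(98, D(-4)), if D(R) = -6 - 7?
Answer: -47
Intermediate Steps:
D(R) = -13
-P(98, D(-4)) = -1*47 = -47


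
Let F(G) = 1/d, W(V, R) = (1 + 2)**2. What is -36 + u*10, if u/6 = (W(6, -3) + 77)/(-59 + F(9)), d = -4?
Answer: -9724/79 ≈ -123.09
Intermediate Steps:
W(V, R) = 9 (W(V, R) = 3**2 = 9)
F(G) = -1/4 (F(G) = 1/(-4) = -1/4)
u = -688/79 (u = 6*((9 + 77)/(-59 - 1/4)) = 6*(86/(-237/4)) = 6*(86*(-4/237)) = 6*(-344/237) = -688/79 ≈ -8.7089)
-36 + u*10 = -36 - 688/79*10 = -36 - 6880/79 = -9724/79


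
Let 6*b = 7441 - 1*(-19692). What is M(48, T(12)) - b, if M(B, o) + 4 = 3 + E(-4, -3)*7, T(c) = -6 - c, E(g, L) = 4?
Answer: -26971/6 ≈ -4495.2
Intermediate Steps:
M(B, o) = 27 (M(B, o) = -4 + (3 + 4*7) = -4 + (3 + 28) = -4 + 31 = 27)
b = 27133/6 (b = (7441 - 1*(-19692))/6 = (7441 + 19692)/6 = (⅙)*27133 = 27133/6 ≈ 4522.2)
M(48, T(12)) - b = 27 - 1*27133/6 = 27 - 27133/6 = -26971/6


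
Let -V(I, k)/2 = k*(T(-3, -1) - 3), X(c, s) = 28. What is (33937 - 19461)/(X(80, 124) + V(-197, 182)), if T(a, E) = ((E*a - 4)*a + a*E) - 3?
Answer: 517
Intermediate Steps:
T(a, E) = -3 + E*a + a*(-4 + E*a) (T(a, E) = ((-4 + E*a)*a + E*a) - 3 = (a*(-4 + E*a) + E*a) - 3 = (E*a + a*(-4 + E*a)) - 3 = -3 + E*a + a*(-4 + E*a))
V(I, k) = 0 (V(I, k) = -2*k*((-3 - 4*(-3) - 1*(-3) - 1*(-3)**2) - 3) = -2*k*((-3 + 12 + 3 - 1*9) - 3) = -2*k*((-3 + 12 + 3 - 9) - 3) = -2*k*(3 - 3) = -2*k*0 = -2*0 = 0)
(33937 - 19461)/(X(80, 124) + V(-197, 182)) = (33937 - 19461)/(28 + 0) = 14476/28 = 14476*(1/28) = 517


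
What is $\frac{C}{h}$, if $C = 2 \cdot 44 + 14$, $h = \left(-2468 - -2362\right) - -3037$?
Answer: $\frac{34}{977} \approx 0.0348$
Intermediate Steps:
$h = 2931$ ($h = \left(-2468 + 2362\right) + 3037 = -106 + 3037 = 2931$)
$C = 102$ ($C = 88 + 14 = 102$)
$\frac{C}{h} = \frac{102}{2931} = 102 \cdot \frac{1}{2931} = \frac{34}{977}$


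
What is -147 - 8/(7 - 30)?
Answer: -3373/23 ≈ -146.65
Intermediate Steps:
-147 - 8/(7 - 30) = -147 - 8/(-23) = -147 - 1/23*(-8) = -147 + 8/23 = -3373/23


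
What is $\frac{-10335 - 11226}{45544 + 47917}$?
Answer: $- \frac{21561}{93461} \approx -0.2307$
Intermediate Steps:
$\frac{-10335 - 11226}{45544 + 47917} = - \frac{21561}{93461}$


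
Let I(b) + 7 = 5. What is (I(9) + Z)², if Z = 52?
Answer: 2500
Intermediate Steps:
I(b) = -2 (I(b) = -7 + 5 = -2)
(I(9) + Z)² = (-2 + 52)² = 50² = 2500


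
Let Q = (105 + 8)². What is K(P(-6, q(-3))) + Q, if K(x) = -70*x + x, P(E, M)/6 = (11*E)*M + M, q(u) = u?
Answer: -67961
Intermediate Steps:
P(E, M) = 6*M + 66*E*M (P(E, M) = 6*((11*E)*M + M) = 6*(11*E*M + M) = 6*(M + 11*E*M) = 6*M + 66*E*M)
K(x) = -69*x
Q = 12769 (Q = 113² = 12769)
K(P(-6, q(-3))) + Q = -414*(-3)*(1 + 11*(-6)) + 12769 = -414*(-3)*(1 - 66) + 12769 = -414*(-3)*(-65) + 12769 = -69*1170 + 12769 = -80730 + 12769 = -67961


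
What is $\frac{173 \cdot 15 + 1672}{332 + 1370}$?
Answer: $\frac{4267}{1702} \approx 2.507$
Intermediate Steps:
$\frac{173 \cdot 15 + 1672}{332 + 1370} = \frac{2595 + 1672}{1702} = 4267 \cdot \frac{1}{1702} = \frac{4267}{1702}$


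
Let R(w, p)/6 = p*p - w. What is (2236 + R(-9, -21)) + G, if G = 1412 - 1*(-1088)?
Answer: 7436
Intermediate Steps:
R(w, p) = -6*w + 6*p² (R(w, p) = 6*(p*p - w) = 6*(p² - w) = -6*w + 6*p²)
G = 2500 (G = 1412 + 1088 = 2500)
(2236 + R(-9, -21)) + G = (2236 + (-6*(-9) + 6*(-21)²)) + 2500 = (2236 + (54 + 6*441)) + 2500 = (2236 + (54 + 2646)) + 2500 = (2236 + 2700) + 2500 = 4936 + 2500 = 7436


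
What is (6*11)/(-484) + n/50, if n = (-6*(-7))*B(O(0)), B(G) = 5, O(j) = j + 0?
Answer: 447/110 ≈ 4.0636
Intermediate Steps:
O(j) = j
n = 210 (n = -6*(-7)*5 = 42*5 = 210)
(6*11)/(-484) + n/50 = (6*11)/(-484) + 210/50 = 66*(-1/484) + 210*(1/50) = -3/22 + 21/5 = 447/110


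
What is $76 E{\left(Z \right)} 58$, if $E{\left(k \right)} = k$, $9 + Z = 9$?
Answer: $0$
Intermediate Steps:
$Z = 0$ ($Z = -9 + 9 = 0$)
$76 E{\left(Z \right)} 58 = 76 \cdot 0 \cdot 58 = 0 \cdot 58 = 0$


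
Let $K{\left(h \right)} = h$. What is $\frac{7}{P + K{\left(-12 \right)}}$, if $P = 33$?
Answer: $\frac{1}{3} \approx 0.33333$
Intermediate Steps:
$\frac{7}{P + K{\left(-12 \right)}} = \frac{7}{33 - 12} = \frac{7}{21} = 7 \cdot \frac{1}{21} = \frac{1}{3}$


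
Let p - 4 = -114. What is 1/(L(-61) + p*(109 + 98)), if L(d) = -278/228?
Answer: -114/2595919 ≈ -4.3915e-5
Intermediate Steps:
p = -110 (p = 4 - 114 = -110)
L(d) = -139/114 (L(d) = -278*1/228 = -139/114)
1/(L(-61) + p*(109 + 98)) = 1/(-139/114 - 110*(109 + 98)) = 1/(-139/114 - 110*207) = 1/(-139/114 - 22770) = 1/(-2595919/114) = -114/2595919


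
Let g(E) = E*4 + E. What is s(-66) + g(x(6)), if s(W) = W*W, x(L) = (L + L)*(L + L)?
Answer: 5076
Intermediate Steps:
x(L) = 4*L² (x(L) = (2*L)*(2*L) = 4*L²)
s(W) = W²
g(E) = 5*E (g(E) = 4*E + E = 5*E)
s(-66) + g(x(6)) = (-66)² + 5*(4*6²) = 4356 + 5*(4*36) = 4356 + 5*144 = 4356 + 720 = 5076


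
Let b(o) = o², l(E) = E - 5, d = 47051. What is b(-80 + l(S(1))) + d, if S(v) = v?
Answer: 54107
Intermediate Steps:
l(E) = -5 + E
b(-80 + l(S(1))) + d = (-80 + (-5 + 1))² + 47051 = (-80 - 4)² + 47051 = (-84)² + 47051 = 7056 + 47051 = 54107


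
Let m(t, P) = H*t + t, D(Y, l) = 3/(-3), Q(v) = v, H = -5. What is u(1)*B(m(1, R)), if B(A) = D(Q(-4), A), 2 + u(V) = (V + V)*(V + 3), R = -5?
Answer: -6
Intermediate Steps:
u(V) = -2 + 2*V*(3 + V) (u(V) = -2 + (V + V)*(V + 3) = -2 + (2*V)*(3 + V) = -2 + 2*V*(3 + V))
D(Y, l) = -1 (D(Y, l) = 3*(-1/3) = -1)
m(t, P) = -4*t (m(t, P) = -5*t + t = -4*t)
B(A) = -1
u(1)*B(m(1, R)) = (-2 + 2*1**2 + 6*1)*(-1) = (-2 + 2*1 + 6)*(-1) = (-2 + 2 + 6)*(-1) = 6*(-1) = -6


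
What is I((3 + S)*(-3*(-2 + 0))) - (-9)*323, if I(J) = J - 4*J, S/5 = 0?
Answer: 2853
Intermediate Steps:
S = 0 (S = 5*0 = 0)
I(J) = -3*J
I((3 + S)*(-3*(-2 + 0))) - (-9)*323 = -3*(3 + 0)*(-3*(-2 + 0)) - (-9)*323 = -9*(-3*(-2)) - 1*(-2907) = -9*6 + 2907 = -3*18 + 2907 = -54 + 2907 = 2853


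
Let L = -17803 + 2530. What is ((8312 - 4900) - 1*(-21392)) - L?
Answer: 40077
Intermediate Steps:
L = -15273
((8312 - 4900) - 1*(-21392)) - L = ((8312 - 4900) - 1*(-21392)) - 1*(-15273) = (3412 + 21392) + 15273 = 24804 + 15273 = 40077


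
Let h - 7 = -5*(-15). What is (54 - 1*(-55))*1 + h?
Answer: 191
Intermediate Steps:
h = 82 (h = 7 - 5*(-15) = 7 + 75 = 82)
(54 - 1*(-55))*1 + h = (54 - 1*(-55))*1 + 82 = (54 + 55)*1 + 82 = 109*1 + 82 = 109 + 82 = 191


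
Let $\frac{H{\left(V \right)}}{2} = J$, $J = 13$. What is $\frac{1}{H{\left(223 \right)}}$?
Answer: $\frac{1}{26} \approx 0.038462$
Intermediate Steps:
$H{\left(V \right)} = 26$ ($H{\left(V \right)} = 2 \cdot 13 = 26$)
$\frac{1}{H{\left(223 \right)}} = \frac{1}{26}$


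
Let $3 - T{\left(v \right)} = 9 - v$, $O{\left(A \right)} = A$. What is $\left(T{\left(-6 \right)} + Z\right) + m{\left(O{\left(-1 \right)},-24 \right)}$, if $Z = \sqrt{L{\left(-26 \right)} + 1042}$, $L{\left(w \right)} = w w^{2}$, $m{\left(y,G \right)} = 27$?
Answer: $15 + i \sqrt{16534} \approx 15.0 + 128.58 i$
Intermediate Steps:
$L{\left(w \right)} = w^{3}$
$T{\left(v \right)} = -6 + v$ ($T{\left(v \right)} = 3 - \left(9 - v\right) = 3 + \left(-9 + v\right) = -6 + v$)
$Z = i \sqrt{16534}$ ($Z = \sqrt{\left(-26\right)^{3} + 1042} = \sqrt{-17576 + 1042} = \sqrt{-16534} = i \sqrt{16534} \approx 128.58 i$)
$\left(T{\left(-6 \right)} + Z\right) + m{\left(O{\left(-1 \right)},-24 \right)} = \left(\left(-6 - 6\right) + i \sqrt{16534}\right) + 27 = \left(-12 + i \sqrt{16534}\right) + 27 = 15 + i \sqrt{16534}$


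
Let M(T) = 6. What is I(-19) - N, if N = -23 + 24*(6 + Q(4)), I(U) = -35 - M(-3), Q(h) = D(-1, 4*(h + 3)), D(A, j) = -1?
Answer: -138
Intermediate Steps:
Q(h) = -1
I(U) = -41 (I(U) = -35 - 1*6 = -35 - 6 = -41)
N = 97 (N = -23 + 24*(6 - 1) = -23 + 24*5 = -23 + 120 = 97)
I(-19) - N = -41 - 1*97 = -41 - 97 = -138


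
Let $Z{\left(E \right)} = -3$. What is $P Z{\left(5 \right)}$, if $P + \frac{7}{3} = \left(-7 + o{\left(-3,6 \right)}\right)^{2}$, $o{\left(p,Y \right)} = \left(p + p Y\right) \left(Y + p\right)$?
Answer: $-14693$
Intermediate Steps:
$o{\left(p,Y \right)} = \left(Y + p\right) \left(p + Y p\right)$ ($o{\left(p,Y \right)} = \left(p + Y p\right) \left(Y + p\right) = \left(Y + p\right) \left(p + Y p\right)$)
$P = \frac{14693}{3}$ ($P = - \frac{7}{3} + \left(-7 - 3 \left(6 - 3 + 6^{2} + 6 \left(-3\right)\right)\right)^{2} = - \frac{7}{3} + \left(-7 - 3 \left(6 - 3 + 36 - 18\right)\right)^{2} = - \frac{7}{3} + \left(-7 - 63\right)^{2} = - \frac{7}{3} + \left(-70\right)^{2} = - \frac{7}{3} + 4900 = \frac{14693}{3} \approx 4897.7$)
$P Z{\left(5 \right)} = \frac{14693}{3} \left(-3\right) = -14693$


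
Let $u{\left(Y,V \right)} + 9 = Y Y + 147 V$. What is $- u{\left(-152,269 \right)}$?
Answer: $-62638$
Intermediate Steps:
$u{\left(Y,V \right)} = -9 + Y^{2} + 147 V$ ($u{\left(Y,V \right)} = -9 + \left(Y Y + 147 V\right) = -9 + \left(Y^{2} + 147 V\right) = -9 + Y^{2} + 147 V$)
$- u{\left(-152,269 \right)} = - (-9 + \left(-152\right)^{2} + 147 \cdot 269) = - (-9 + 23104 + 39543) = \left(-1\right) 62638 = -62638$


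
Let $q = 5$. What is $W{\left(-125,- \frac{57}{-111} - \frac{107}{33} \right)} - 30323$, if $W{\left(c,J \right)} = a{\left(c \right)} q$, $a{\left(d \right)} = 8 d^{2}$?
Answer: $594677$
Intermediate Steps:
$W{\left(c,J \right)} = 40 c^{2}$ ($W{\left(c,J \right)} = 8 c^{2} \cdot 5 = 40 c^{2}$)
$W{\left(-125,- \frac{57}{-111} - \frac{107}{33} \right)} - 30323 = 40 \left(-125\right)^{2} - 30323 = 40 \cdot 15625 - 30323 = 625000 - 30323 = 594677$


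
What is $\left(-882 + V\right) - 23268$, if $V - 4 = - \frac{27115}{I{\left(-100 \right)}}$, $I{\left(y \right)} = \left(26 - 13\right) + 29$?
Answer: $- \frac{1041247}{42} \approx -24792.0$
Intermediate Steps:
$I{\left(y \right)} = 42$ ($I{\left(y \right)} = 13 + 29 = 42$)
$V = - \frac{26947}{42}$ ($V = 4 - \frac{27115}{42} = - \frac{26947}{42} \approx -641.6$)
$\left(-882 + V\right) - 23268 = \left(-882 - \frac{26947}{42}\right) - 23268 = - \frac{63991}{42} - 23268 = - \frac{1041247}{42}$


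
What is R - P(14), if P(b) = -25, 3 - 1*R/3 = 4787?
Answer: -14327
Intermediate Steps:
R = -14352 (R = 9 - 3*4787 = 9 - 14361 = -14352)
R - P(14) = -14352 - 1*(-25) = -14352 + 25 = -14327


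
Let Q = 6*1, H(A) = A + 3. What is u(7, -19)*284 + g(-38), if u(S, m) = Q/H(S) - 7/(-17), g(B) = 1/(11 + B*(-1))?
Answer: 1196861/4165 ≈ 287.36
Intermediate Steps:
H(A) = 3 + A
g(B) = 1/(11 - B)
Q = 6
u(S, m) = 7/17 + 6/(3 + S) (u(S, m) = 6/(3 + S) - 7/(-17) = 6/(3 + S) - 7*(-1/17) = 6/(3 + S) + 7/17 = 7/17 + 6/(3 + S))
u(7, -19)*284 + g(-38) = ((123 + 7*7)/(17*(3 + 7)))*284 - 1/(-11 - 38) = ((1/17)*(123 + 49)/10)*284 - 1/(-49) = ((1/17)*(⅒)*172)*284 - 1*(-1/49) = (86/85)*284 + 1/49 = 24424/85 + 1/49 = 1196861/4165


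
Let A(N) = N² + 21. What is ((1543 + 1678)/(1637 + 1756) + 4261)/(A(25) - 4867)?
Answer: -14460794/14321853 ≈ -1.0097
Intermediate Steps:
A(N) = 21 + N²
((1543 + 1678)/(1637 + 1756) + 4261)/(A(25) - 4867) = ((1543 + 1678)/(1637 + 1756) + 4261)/((21 + 25²) - 4867) = (3221/3393 + 4261)/((21 + 625) - 4867) = (3221*(1/3393) + 4261)/(646 - 4867) = (3221/3393 + 4261)/(-4221) = (14460794/3393)*(-1/4221) = -14460794/14321853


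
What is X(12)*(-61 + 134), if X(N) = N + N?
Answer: 1752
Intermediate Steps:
X(N) = 2*N
X(12)*(-61 + 134) = (2*12)*(-61 + 134) = 24*73 = 1752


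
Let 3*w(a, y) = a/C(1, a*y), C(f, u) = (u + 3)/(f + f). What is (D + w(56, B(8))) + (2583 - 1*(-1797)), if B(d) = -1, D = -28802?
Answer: -3883210/159 ≈ -24423.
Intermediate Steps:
C(f, u) = (3 + u)/(2*f) (C(f, u) = (3 + u)/((2*f)) = (3 + u)*(1/(2*f)) = (3 + u)/(2*f))
w(a, y) = a/(3*(3/2 + a*y/2)) (w(a, y) = (a/(((½)*(3 + a*y)/1)))/3 = (a/(((½)*1*(3 + a*y))))/3 = (a/(3/2 + a*y/2))/3 = a/(3*(3/2 + a*y/2)))
(D + w(56, B(8))) + (2583 - 1*(-1797)) = (-28802 + (⅔)*56/(3 + 56*(-1))) + (2583 - 1*(-1797)) = (-28802 + (⅔)*56/(3 - 56)) + (2583 + 1797) = (-28802 + (⅔)*56/(-53)) + 4380 = (-28802 + (⅔)*56*(-1/53)) + 4380 = (-28802 - 112/159) + 4380 = -4579630/159 + 4380 = -3883210/159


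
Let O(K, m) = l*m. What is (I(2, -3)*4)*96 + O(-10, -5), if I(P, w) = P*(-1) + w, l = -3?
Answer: -1905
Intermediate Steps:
I(P, w) = w - P (I(P, w) = -P + w = w - P)
O(K, m) = -3*m
(I(2, -3)*4)*96 + O(-10, -5) = ((-3 - 1*2)*4)*96 - 3*(-5) = ((-3 - 2)*4)*96 + 15 = -5*4*96 + 15 = -20*96 + 15 = -1920 + 15 = -1905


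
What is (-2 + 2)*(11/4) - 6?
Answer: -6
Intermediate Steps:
(-2 + 2)*(11/4) - 6 = 0*(11*(¼)) - 6 = 0*(11/4) - 6 = 0 - 6 = -6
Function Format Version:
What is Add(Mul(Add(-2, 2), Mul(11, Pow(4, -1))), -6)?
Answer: -6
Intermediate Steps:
Add(Mul(Add(-2, 2), Mul(11, Pow(4, -1))), -6) = Add(Mul(0, Mul(11, Rational(1, 4))), -6) = Add(Mul(0, Rational(11, 4)), -6) = Add(0, -6) = -6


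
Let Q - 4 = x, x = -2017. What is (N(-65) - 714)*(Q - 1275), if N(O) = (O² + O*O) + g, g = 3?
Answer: -25445832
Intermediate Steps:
N(O) = 3 + 2*O² (N(O) = (O² + O*O) + 3 = (O² + O²) + 3 = 2*O² + 3 = 3 + 2*O²)
Q = -2013 (Q = 4 - 2017 = -2013)
(N(-65) - 714)*(Q - 1275) = ((3 + 2*(-65)²) - 714)*(-2013 - 1275) = ((3 + 2*4225) - 714)*(-3288) = ((3 + 8450) - 714)*(-3288) = (8453 - 714)*(-3288) = 7739*(-3288) = -25445832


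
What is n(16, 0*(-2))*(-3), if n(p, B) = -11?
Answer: 33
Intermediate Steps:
n(16, 0*(-2))*(-3) = -11*(-3) = 33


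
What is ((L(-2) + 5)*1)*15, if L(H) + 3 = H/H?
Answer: 45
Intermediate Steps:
L(H) = -2 (L(H) = -3 + H/H = -3 + 1 = -2)
((L(-2) + 5)*1)*15 = ((-2 + 5)*1)*15 = (3*1)*15 = 3*15 = 45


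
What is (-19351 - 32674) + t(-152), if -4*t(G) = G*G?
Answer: -57801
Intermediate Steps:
t(G) = -G²/4 (t(G) = -G*G/4 = -G²/4)
(-19351 - 32674) + t(-152) = (-19351 - 32674) - ¼*(-152)² = -52025 - ¼*23104 = -52025 - 5776 = -57801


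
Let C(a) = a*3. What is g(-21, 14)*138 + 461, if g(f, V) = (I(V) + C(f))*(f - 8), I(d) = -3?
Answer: 264593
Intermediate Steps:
C(a) = 3*a
g(f, V) = (-8 + f)*(-3 + 3*f) (g(f, V) = (-3 + 3*f)*(f - 8) = (-3 + 3*f)*(-8 + f) = (-8 + f)*(-3 + 3*f))
g(-21, 14)*138 + 461 = (24 - 27*(-21) + 3*(-21)²)*138 + 461 = (24 + 567 + 3*441)*138 + 461 = (24 + 567 + 1323)*138 + 461 = 1914*138 + 461 = 264132 + 461 = 264593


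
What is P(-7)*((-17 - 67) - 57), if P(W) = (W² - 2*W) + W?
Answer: -7896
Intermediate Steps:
P(W) = W² - W
P(-7)*((-17 - 67) - 57) = (-7*(-1 - 7))*((-17 - 67) - 57) = (-7*(-8))*(-84 - 57) = 56*(-141) = -7896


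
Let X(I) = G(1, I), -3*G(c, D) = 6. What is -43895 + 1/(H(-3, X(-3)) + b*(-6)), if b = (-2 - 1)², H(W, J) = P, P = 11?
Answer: -1887486/43 ≈ -43895.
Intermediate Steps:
G(c, D) = -2 (G(c, D) = -⅓*6 = -2)
X(I) = -2
H(W, J) = 11
b = 9 (b = (-3)² = 9)
-43895 + 1/(H(-3, X(-3)) + b*(-6)) = -43895 + 1/(11 + 9*(-6)) = -43895 + 1/(11 - 54) = -43895 + 1/(-43) = -43895 - 1/43 = -1887486/43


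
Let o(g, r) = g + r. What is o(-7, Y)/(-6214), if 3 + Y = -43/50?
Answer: 543/310700 ≈ 0.0017477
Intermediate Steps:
Y = -193/50 (Y = -3 - 43/50 = -193/50 ≈ -3.8600)
o(-7, Y)/(-6214) = (-7 - 193/50)/(-6214) = -543/50*(-1/6214) = 543/310700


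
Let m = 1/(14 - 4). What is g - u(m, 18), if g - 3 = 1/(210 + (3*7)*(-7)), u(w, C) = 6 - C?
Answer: 946/63 ≈ 15.016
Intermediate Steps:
m = ⅒ (m = 1/10 = ⅒ ≈ 0.10000)
g = 190/63 (g = 3 + 1/(210 + (3*7)*(-7)) = 3 + 1/(210 + 21*(-7)) = 3 + 1/(210 - 147) = 3 + 1/63 = 190/63 ≈ 3.0159)
g - u(m, 18) = 190/63 - (6 - 1*18) = 190/63 - (6 - 18) = 190/63 - 1*(-12) = 190/63 + 12 = 946/63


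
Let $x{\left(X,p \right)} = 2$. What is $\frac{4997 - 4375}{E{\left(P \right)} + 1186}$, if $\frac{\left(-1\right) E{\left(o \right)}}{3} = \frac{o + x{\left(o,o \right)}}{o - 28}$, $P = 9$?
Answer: $\frac{11818}{22567} \approx 0.52369$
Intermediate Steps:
$E{\left(o \right)} = - \frac{3 \left(2 + o\right)}{-28 + o}$ ($E{\left(o \right)} = - 3 \frac{o + 2}{o - 28} = - 3 \frac{2 + o}{-28 + o} = - \frac{3 \left(2 + o\right)}{-28 + o}$)
$\frac{4997 - 4375}{E{\left(P \right)} + 1186} = \frac{4997 - 4375}{\frac{3 \left(-2 - 9\right)}{-28 + 9} + 1186} = \frac{622}{\frac{3 \left(-2 - 9\right)}{-19} + 1186} = \frac{622}{3 \left(- \frac{1}{19}\right) \left(-11\right) + 1186} = \frac{622}{\frac{33}{19} + 1186} = \frac{622}{\frac{22567}{19}} = 622 \cdot \frac{19}{22567} = \frac{11818}{22567}$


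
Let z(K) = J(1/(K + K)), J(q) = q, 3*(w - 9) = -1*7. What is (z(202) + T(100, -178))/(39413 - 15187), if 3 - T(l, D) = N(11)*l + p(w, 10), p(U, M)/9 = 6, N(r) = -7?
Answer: 262197/9787304 ≈ 0.026789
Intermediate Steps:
w = 20/3 (w = 9 + (-1*7)/3 = 9 + (1/3)*(-7) = 9 - 7/3 = 20/3 ≈ 6.6667)
p(U, M) = 54 (p(U, M) = 9*6 = 54)
z(K) = 1/(2*K) (z(K) = 1/(K + K) = 1/(2*K))
T(l, D) = -51 + 7*l (T(l, D) = 3 - (-7*l + 54) = 3 - (54 - 7*l) = 3 + (-54 + 7*l) = -51 + 7*l)
(z(202) + T(100, -178))/(39413 - 15187) = ((1/2)/202 + (-51 + 7*100))/(39413 - 15187) = ((1/2)*(1/202) + (-51 + 700))/24226 = (1/404 + 649)*(1/24226) = (262197/404)*(1/24226) = 262197/9787304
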